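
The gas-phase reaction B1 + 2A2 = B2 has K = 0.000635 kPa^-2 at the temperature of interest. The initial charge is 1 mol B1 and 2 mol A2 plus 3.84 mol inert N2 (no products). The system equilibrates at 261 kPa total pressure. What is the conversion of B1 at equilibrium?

X = 0.532

Basis: 1 mol B1 initially; let X = conversion of B1. Extent ξ = X.
Species balance: n_B1 = 1 − X; n_A2 = 2 − 2X; n_B2 = X; n_I = 3.84 (inert).
Total moles n_T = 6.84 − 2X.
y_i = n_i/n_T, p_i = y_i·P. K = p_B2 / (p_B1 p_A2^2).
Substituting and setting equal to 0.000635 kPa^-2 gives a polynomial in X; the root in (0,1) is X = 0.532.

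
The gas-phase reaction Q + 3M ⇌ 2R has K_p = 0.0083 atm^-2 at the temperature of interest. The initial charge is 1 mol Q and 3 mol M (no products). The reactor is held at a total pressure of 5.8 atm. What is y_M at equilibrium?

Take 1 mol Q as basis and let X be its fractional conversion, so ξ = X.
Mole table: n_Q = 1 − X; n_M = 3 − 3X; n_R = 2X.
n_T = Σnᵢ = 4 − 2X.
Mole fractions y_i = n_i/n_T; K_p = p_R^2 / (p_Q p_M^3) with p_i = y_i·P.
Setting this equal to 0.0083 atm^-2 and taking the physical root (0 < X < 1) gives X = 0.230.
Then n_M = 2.31, n_T = 3.54, so y_M = 0.653.

y_M = 0.653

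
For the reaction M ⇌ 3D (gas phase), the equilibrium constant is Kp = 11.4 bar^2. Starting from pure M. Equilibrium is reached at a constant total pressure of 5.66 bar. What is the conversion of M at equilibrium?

Basis: 1 mol M initially; let X = conversion of M. Extent ξ = X.
At extent ξ: n_M = 1 − X; n_D = 3X.
n_T = Σnᵢ = 1 + 2X.
y_i = n_i/n_T, p_i = y_i·P. Kp = p_D^3 / (p_M).
Equating to 11.4 bar^2 and solving on 0 < X < 1: X = 0.285.

X = 0.285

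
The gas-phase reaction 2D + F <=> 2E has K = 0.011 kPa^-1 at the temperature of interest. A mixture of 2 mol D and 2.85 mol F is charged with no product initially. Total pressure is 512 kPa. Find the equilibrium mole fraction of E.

Basis: 2 mol D initially; let X = conversion of D. Extent ξ = X.
Moles: n_D = 2 − 2X; n_F = 2.85 − X; n_E = 2X.
n_T = Σnᵢ = 4.85 − X.
y_i = n_i/n_T, p_i = y_i·P. K = p_E^2 / (p_D^2 p_F).
This yields a degree-3 equation in X; solving on (0,1), X = 0.632.
Then n_E = 1.26, n_T = 4.22, so y_E = 0.300.

y_E = 0.300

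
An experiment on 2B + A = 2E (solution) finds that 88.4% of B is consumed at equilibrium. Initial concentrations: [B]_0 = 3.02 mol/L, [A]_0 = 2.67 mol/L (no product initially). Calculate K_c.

K_c = 43.5 L/mol

Let X = conversion of B.
Concentrations: [B] = 3.02 − 3.02X; [A] = 2.67 − 1.51X; [E] = 3.02X.
At X = 0.884: [B] = 0.35, [A] = 1.34, [E] = 2.67.
K_c = [E]^2 / ([B]^2 [A]) = 43.5 L/mol.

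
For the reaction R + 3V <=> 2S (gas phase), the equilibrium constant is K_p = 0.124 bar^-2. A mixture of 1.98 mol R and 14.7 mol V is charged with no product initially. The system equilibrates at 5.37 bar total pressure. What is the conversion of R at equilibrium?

Let X = conversion of R (basis 1.98 mol R); extent of reaction ξ = 1.98X.
Mole table: n_R = 1.98 − 1.98X; n_V = 14.7 − 5.94X; n_S = 3.96X.
n_T = Σnᵢ = 16.7 − 3.96X.
Mole fractions y_i = n_i/n_T; K_p = p_S^2 / (p_R p_V^3) with p_i = y_i·P.
This yields a degree-4 equation in X; solving on (0,1), X = 0.767.

X = 0.767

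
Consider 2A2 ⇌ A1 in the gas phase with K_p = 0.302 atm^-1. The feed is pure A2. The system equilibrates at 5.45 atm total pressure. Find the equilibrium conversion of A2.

X = 0.637

Take 1 mol A2 as basis and let X be its fractional conversion, so ξ = 0.5X.
Species balance: n_A2 = 1 − X; n_A1 = 0.5X.
Total moles n_T = 1 − 0.5X.
y_i = n_i/n_T, p_i = y_i·P. K_p = p_A1 / (p_A2^2).
This yields a degree-2 equation in X; solving on (0,1), X = 0.637.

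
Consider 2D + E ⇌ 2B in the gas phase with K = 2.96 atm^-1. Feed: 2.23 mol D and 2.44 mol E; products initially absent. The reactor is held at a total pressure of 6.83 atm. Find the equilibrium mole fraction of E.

y_E = 0.419

Let X = conversion of D (basis 2.23 mol D); extent of reaction ξ = 1.11X.
At extent ξ: n_D = 2.23 − 2.23X; n_E = 2.44 − 1.11X; n_B = 2.23X.
Summing: n_T = 4.67 − 1.11X.
With p_i = (n_i/n_T)P, K = p_B^2 / (p_D^2 p_E).
This yields a degree-3 equation in X; solving on (0,1), X = 0.744.
Then n_E = 1.61, n_T = 3.84, so y_E = 0.419.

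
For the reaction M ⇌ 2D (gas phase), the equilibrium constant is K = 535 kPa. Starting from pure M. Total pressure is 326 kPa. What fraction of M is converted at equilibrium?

X = 0.539

Let X = conversion of M (basis 1 mol M); extent of reaction ξ = X.
Moles: n_M = 1 − X; n_D = 2X.
n_T = Σnᵢ = 1 + X.
With p_i = (n_i/n_T)P, K = p_D^2 / (p_M).
This yields a degree-2 equation in X; solving on (0,1), X = 0.539.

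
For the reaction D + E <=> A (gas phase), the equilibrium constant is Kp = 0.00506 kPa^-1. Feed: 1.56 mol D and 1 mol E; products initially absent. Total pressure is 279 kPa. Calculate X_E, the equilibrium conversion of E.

Basis: 1 mol E initially; let X = conversion of E. Extent ξ = X.
Mole table: n_D = 1.56 − X; n_E = 1 − X; n_A = X.
Summing: n_T = 2.56 − X.
With p_i = (n_i/n_T)P, Kp = p_A / (p_D p_E).
This yields a degree-2 equation in X; solving on (0,1), X = 0.428.

X = 0.428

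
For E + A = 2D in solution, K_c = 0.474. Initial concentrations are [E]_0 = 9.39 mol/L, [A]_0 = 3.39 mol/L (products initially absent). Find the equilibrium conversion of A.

X = 0.407

Let X = conversion of A; extent ξ = 3.39·X mol/L.
Concentrations: [E] = 9.39 − 3.39X; [A] = 3.39 − 3.39X; [D] = 6.78X.
K_c = [D]^2 / ([E] [A]).
Setting equal to 0.474 and solving for X on (0,1) gives X = 0.407.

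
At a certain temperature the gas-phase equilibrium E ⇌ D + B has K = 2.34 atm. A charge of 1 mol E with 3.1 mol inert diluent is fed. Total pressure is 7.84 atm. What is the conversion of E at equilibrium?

Let X = conversion of E (basis 1 mol E); extent of reaction ξ = X.
Species balance: n_E = 1 − X; n_D = X; n_B = X; n_I = 3.1 (inert).
n_T = Σnᵢ = 4.1 + X.
y_i = n_i/n_T, p_i = y_i·P. K = p_D p_B / (p_E).
Substituting and setting equal to 2.34 atm gives a polynomial in X; the root in (0,1) is X = 0.678.

X = 0.678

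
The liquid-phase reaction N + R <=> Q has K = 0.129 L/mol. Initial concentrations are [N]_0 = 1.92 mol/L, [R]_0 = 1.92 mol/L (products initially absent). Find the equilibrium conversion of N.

Let X = conversion of N; extent ξ = 1.92·X mol/L.
Concentrations: [N] = 1.92 − 1.92X; [R] = 1.92 − 1.92X; [Q] = 1.92X.
K = [Q] / ([N] [R]).
Equating to 0.129 L/mol: the physical root is X = 0.170.

X = 0.170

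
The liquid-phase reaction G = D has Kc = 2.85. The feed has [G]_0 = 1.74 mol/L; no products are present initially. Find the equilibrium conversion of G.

X = 0.740

Let X = conversion of G; extent ξ = 1.74·X mol/L.
Concentrations: [G] = 1.74 − 1.74X; [D] = 1.74X.
Kc = [D] / ([G]).
Solving Kc = 2.85 for X ∈ (0,1): X = 0.740.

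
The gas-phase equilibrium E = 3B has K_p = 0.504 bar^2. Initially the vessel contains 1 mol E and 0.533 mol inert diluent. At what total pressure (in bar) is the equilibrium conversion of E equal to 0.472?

Let X = conversion of E (basis 1 mol E); extent of reaction ξ = X.
At extent ξ: n_E = 1 − X; n_B = 3X; n_I = 0.533 (inert).
Total moles n_T = 1.53 + 2X.
K_p = p_B^3 / (p_E) with p_i = (n_i/n_T)·P.
At X = 0.472: the mole-fraction product g(X) = Π y_i^ν_i = 0.8764. Since K_p = g(X)·P^{2}, P = (K_p/g)^(1/2) = (0.504/0.8764)^(1/2) = 0.758 bar.

P = 0.758 bar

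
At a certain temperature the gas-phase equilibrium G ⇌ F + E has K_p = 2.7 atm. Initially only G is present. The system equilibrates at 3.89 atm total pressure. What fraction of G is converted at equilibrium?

Take 1 mol G as basis and let X be its fractional conversion, so ξ = X.
Moles: n_G = 1 − X; n_F = X; n_E = X.
Summing: n_T = 1 + X.
y_i = n_i/n_T, p_i = y_i·P. K_p = p_F p_E / (p_G).
This yields a degree-2 equation in X; solving on (0,1), X = 0.640.

X = 0.640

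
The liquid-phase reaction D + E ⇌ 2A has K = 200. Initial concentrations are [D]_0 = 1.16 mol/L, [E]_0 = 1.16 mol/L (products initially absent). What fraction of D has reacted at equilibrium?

X = 0.876

Let X = conversion of D; extent ξ = 1.16·X mol/L.
Concentrations: [D] = 1.16 − 1.16X; [E] = 1.16 − 1.16X; [A] = 2.32X.
K = [A]^2 / ([D] [E]).
Equating to 200: the physical root is X = 0.876.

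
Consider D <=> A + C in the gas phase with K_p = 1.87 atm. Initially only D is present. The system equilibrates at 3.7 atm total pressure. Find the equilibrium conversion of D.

X = 0.579

Basis: 1 mol D initially; let X = conversion of D. Extent ξ = X.
Mole table: n_D = 1 − X; n_A = X; n_C = X.
Total moles n_T = 1 + X.
With p_i = (n_i/n_T)P, K_p = p_A p_C / (p_D).
Equating to 1.87 atm and solving on 0 < X < 1: X = 0.579.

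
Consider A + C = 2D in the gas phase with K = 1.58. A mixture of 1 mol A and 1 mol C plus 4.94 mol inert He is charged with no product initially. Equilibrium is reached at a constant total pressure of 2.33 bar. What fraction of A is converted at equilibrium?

X = 0.386

Take 1 mol A as basis and let X be its fractional conversion, so ξ = X.
Mole table: n_A = 1 − X; n_C = 1 − X; n_D = 2X; n_I = 4.94 (inert).
Total moles n_T = 6.94 (Δν = 0, constant).
Mole fractions y_i = n_i/n_T; K = p_D^2 / (p_A p_C) with p_i = y_i·P.
Substituting and setting equal to 1.58 gives a polynomial in X; the root in (0,1) is X = 0.386.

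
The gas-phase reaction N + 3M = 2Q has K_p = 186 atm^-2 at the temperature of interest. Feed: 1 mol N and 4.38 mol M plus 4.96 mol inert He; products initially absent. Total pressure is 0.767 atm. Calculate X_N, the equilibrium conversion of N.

Let X = conversion of N (basis 1 mol N); extent of reaction ξ = X.
Moles: n_N = 1 − X; n_M = 4.38 − 3X; n_Q = 2X; n_I = 4.96 (inert).
Total moles n_T = 10.3 − 2X.
y_i = n_i/n_T, p_i = y_i·P. K_p = p_Q^2 / (p_N p_M^3).
Setting this equal to 186 atm^-2 and taking the physical root (0 < X < 1) gives X = 0.788.

X = 0.788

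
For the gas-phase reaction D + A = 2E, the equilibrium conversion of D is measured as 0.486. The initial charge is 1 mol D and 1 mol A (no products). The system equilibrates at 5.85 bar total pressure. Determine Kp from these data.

Kp = 3.58

Take 1 mol D as basis and let X be its fractional conversion, so ξ = X.
At extent ξ: n_D = 1 − X; n_A = 1 − X; n_E = 2X.
Since Δν = 0, n_T = 2 throughout.
At X = 0.486: n_D = 0.514, n_A = 0.514, n_E = 0.972, n_T = 2.
p_i = (n_i/n_T)·P. Kp = p_E^2 / (p_D p_A) = 3.58.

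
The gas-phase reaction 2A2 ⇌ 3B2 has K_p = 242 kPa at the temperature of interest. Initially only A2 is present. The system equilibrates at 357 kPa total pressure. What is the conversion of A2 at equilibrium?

X = 0.430

Take 1 mol A2 as basis and let X be its fractional conversion, so ξ = 0.5X.
Moles: n_A2 = 1 − X; n_B2 = 1.5X.
Total moles n_T = 1 + 0.5X.
With p_i = (n_i/n_T)P, K_p = p_B2^3 / (p_A2^2).
Setting this equal to 242 kPa and taking the physical root (0 < X < 1) gives X = 0.430.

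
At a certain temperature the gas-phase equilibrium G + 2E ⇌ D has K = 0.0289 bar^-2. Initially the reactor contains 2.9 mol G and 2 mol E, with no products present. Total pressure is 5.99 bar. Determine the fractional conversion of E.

X = 0.291

Basis: 2 mol E initially; let X = conversion of E. Extent ξ = X.
At extent ξ: n_G = 2.9 − X; n_E = 2 − 2X; n_D = X.
n_T = Σnᵢ = 4.9 − 2X.
Mole fractions y_i = n_i/n_T; K = p_D / (p_G p_E^2) with p_i = y_i·P.
Substituting and setting equal to 0.0289 bar^-2 gives a polynomial in X; the root in (0,1) is X = 0.291.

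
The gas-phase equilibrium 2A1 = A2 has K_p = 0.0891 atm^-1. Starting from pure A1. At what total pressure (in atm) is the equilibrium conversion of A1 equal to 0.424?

Take 1 mol A1 as basis and let X be its fractional conversion, so ξ = 0.5X.
Moles: n_A1 = 1 − X; n_A2 = 0.5X.
n_T = Σnᵢ = 1 − 0.5X.
K_p = p_A2 / (p_A1^2) with p_i = (n_i/n_T)·P.
At X = 0.424: the mole-fraction product g(X) = Π y_i^ν_i = 0.5035. Since K_p = g(X)·P^{-1}, P = (g/K_p)^(1/1) = (0.5035/0.0891)^(1/1) = 5.65 atm.

P = 5.65 atm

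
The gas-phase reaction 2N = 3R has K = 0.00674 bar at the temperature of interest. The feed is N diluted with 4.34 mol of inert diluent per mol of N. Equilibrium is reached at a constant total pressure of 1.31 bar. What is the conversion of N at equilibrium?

X = 0.178

Take 1 mol N as basis and let X be its fractional conversion, so ξ = 0.5X.
Mole table: n_N = 1 − X; n_R = 1.5X; n_I = 4.34 (inert).
Total moles n_T = 5.34 + 0.5X.
With p_i = (n_i/n_T)P, K = p_R^3 / (p_N^2).
This yields a degree-3 equation in X; solving on (0,1), X = 0.178.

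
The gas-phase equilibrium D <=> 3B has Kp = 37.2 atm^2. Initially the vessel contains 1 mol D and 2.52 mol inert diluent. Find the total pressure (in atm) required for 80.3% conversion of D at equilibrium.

P = 3.71 atm

Basis: 1 mol D initially; let X = conversion of D. Extent ξ = X.
Mole table: n_D = 1 − X; n_B = 3X; n_I = 2.52 (inert).
Summing: n_T = 3.52 + 2X.
Kp = p_B^3 / (p_D) with p_i = (n_i/n_T)·P.
At X = 0.803: the mole-fraction product g(X) = Π y_i^ν_i = 2.701. Since Kp = g(X)·P^{2}, P = (Kp/g)^(1/2) = (37.2/2.701)^(1/2) = 3.71 atm.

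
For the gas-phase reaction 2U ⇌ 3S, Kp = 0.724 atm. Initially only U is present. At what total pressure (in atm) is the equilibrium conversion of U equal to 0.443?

Let X = conversion of U (basis 1 mol U); extent of reaction ξ = 0.5X.
Species balance: n_U = 1 − X; n_S = 1.5X.
Total moles n_T = 1 + 0.5X.
Kp = p_S^3 / (p_U^2) with p_i = (n_i/n_T)·P.
At X = 0.443: the mole-fraction product g(X) = Π y_i^ν_i = 0.7742. Since Kp = g(X)·P^{1}, P = (Kp/g)^(1/1) = (0.724/0.7742)^(1/1) = 0.935 atm.

P = 0.935 atm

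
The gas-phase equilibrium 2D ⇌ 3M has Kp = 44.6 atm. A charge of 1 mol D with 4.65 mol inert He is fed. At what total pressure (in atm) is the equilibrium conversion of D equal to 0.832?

P = 3.93 atm

Take 1 mol D as basis and let X be its fractional conversion, so ξ = 0.5X.
Species balance: n_D = 1 − X; n_M = 1.5X; n_I = 4.65 (inert).
Total moles n_T = 5.65 + 0.5X.
Kp = p_M^3 / (p_D^2) with p_i = (n_i/n_T)·P.
At X = 0.832: the mole-fraction product g(X) = Π y_i^ν_i = 11.35. Since Kp = g(X)·P^{1}, P = (Kp/g)^(1/1) = (44.6/11.35)^(1/1) = 3.93 atm.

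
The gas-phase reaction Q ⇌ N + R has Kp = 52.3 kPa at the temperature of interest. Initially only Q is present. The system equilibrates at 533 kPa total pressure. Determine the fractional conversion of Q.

X = 0.299

Basis: 1 mol Q initially; let X = conversion of Q. Extent ξ = X.
At extent ξ: n_Q = 1 − X; n_N = X; n_R = X.
Total moles n_T = 1 + X.
Mole fractions y_i = n_i/n_T; Kp = p_N p_R / (p_Q) with p_i = y_i·P.
Substituting and setting equal to 52.3 kPa gives a polynomial in X; the root in (0,1) is X = 0.299.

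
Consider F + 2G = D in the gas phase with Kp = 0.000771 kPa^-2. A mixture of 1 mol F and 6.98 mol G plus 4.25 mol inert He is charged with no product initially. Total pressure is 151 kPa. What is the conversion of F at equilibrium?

Basis: 1 mol F initially; let X = conversion of F. Extent ξ = X.
Mole table: n_F = 1 − X; n_G = 6.98 − 2X; n_D = X; n_I = 4.25 (inert).
n_T = Σnᵢ = 12.2 − 2X.
y_i = n_i/n_T, p_i = y_i·P. Kp = p_D / (p_F p_G^2).
This yields a degree-3 equation in X; solving on (0,1), X = 0.817.

X = 0.817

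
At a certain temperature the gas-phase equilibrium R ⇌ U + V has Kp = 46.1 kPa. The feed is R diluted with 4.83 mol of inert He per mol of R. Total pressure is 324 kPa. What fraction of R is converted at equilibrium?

X = 0.603

Basis: 1 mol R initially; let X = conversion of R. Extent ξ = X.
At extent ξ: n_R = 1 − X; n_U = X; n_V = X; n_I = 4.83 (inert).
Total moles n_T = 5.83 + X.
With p_i = (n_i/n_T)P, Kp = p_U p_V / (p_R).
Substituting and setting equal to 46.1 kPa gives a polynomial in X; the root in (0,1) is X = 0.603.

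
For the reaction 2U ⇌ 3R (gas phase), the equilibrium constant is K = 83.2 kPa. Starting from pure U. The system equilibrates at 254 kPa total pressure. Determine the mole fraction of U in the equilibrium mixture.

Take 1 mol U as basis and let X be its fractional conversion, so ξ = 0.5X.
Species balance: n_U = 1 − X; n_R = 1.5X.
n_T = Σnᵢ = 1 + 0.5X.
y_i = n_i/n_T, p_i = y_i·P. K = p_R^3 / (p_U^2).
Equating to 83.2 kPa and solving on 0 < X < 1: X = 0.360.
Then n_U = 0.64, n_T = 1.18, so y_U = 0.542.

y_U = 0.542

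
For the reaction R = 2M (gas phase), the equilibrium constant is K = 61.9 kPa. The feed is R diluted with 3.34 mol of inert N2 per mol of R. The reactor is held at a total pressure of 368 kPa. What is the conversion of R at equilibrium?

X = 0.356

Basis: 1 mol R initially; let X = conversion of R. Extent ξ = X.
Species balance: n_R = 1 − X; n_M = 2X; n_I = 3.34 (inert).
n_T = Σnᵢ = 4.34 + X.
With p_i = (n_i/n_T)P, K = p_M^2 / (p_R).
Equating to 61.9 kPa and solving on 0 < X < 1: X = 0.356.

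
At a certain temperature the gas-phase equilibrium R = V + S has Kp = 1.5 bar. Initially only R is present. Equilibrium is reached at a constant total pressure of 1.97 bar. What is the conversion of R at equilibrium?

Let X = conversion of R (basis 1 mol R); extent of reaction ξ = X.
Mole table: n_R = 1 − X; n_V = X; n_S = X.
n_T = Σnᵢ = 1 + X.
With p_i = (n_i/n_T)P, Kp = p_V p_S / (p_R).
Substituting and setting equal to 1.5 bar gives a polynomial in X; the root in (0,1) is X = 0.657.

X = 0.657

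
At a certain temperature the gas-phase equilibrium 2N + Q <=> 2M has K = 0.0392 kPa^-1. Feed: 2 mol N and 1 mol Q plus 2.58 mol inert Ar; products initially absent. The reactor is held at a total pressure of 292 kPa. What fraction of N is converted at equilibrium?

Take 2 mol N as basis and let X be its fractional conversion, so ξ = X.
At extent ξ: n_N = 2 − 2X; n_Q = 1 − X; n_M = 2X; n_I = 2.58 (inert).
n_T = Σnᵢ = 5.58 − X.
Mole fractions y_i = n_i/n_T; K = p_M^2 / (p_N^2 p_Q) with p_i = y_i·P.
Equating to 0.0392 kPa^-1 and solving on 0 < X < 1: X = 0.512.

X = 0.512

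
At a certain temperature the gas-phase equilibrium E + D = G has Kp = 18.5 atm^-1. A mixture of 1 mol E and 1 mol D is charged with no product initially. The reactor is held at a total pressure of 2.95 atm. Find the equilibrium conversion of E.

Let X = conversion of E (basis 1 mol E); extent of reaction ξ = X.
Species balance: n_E = 1 − X; n_D = 1 − X; n_G = X.
n_T = Σnᵢ = 2 − X.
With p_i = (n_i/n_T)P, Kp = p_G / (p_E p_D).
Substituting and setting equal to 18.5 atm^-1 gives a polynomial in X; the root in (0,1) is X = 0.866.

X = 0.866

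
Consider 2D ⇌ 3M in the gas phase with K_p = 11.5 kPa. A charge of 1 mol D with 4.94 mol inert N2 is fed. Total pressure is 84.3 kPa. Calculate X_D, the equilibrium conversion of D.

X = 0.432

Take 1 mol D as basis and let X be its fractional conversion, so ξ = 0.5X.
At extent ξ: n_D = 1 − X; n_M = 1.5X; n_I = 4.94 (inert).
n_T = Σnᵢ = 5.94 + 0.5X.
y_i = n_i/n_T, p_i = y_i·P. K_p = p_M^3 / (p_D^2).
Setting this equal to 11.5 kPa and taking the physical root (0 < X < 1) gives X = 0.432.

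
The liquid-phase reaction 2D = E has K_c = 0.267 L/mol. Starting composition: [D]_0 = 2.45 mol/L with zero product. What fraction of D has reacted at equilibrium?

X = 0.428

Let X = conversion of D; extent ξ = 2.45X/2 mol/L.
Concentrations: [D] = 2.45 − 2.45X; [E] = 1.23X.
K_c = [E] / ([D]^2).
Equating to 0.267 L/mol: the physical root is X = 0.428.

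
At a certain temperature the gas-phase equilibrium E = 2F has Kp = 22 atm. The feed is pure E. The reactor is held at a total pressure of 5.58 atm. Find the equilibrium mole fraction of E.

y_E = 0.173

Basis: 1 mol E initially; let X = conversion of E. Extent ξ = X.
Moles: n_E = 1 − X; n_F = 2X.
Total moles n_T = 1 + X.
y_i = n_i/n_T, p_i = y_i·P. Kp = p_F^2 / (p_E).
This yields a degree-2 equation in X; solving on (0,1), X = 0.705.
Then n_E = 0.295, n_T = 1.7, so y_E = 0.173.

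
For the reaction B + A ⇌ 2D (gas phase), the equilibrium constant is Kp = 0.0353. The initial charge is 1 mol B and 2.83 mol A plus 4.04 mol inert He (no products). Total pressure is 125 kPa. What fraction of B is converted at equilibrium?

X = 0.143

Basis: 1 mol B initially; let X = conversion of B. Extent ξ = X.
Mole table: n_B = 1 − X; n_A = 2.83 − X; n_D = 2X; n_I = 4.04 (inert).
Total moles n_T = 7.87 (Δν = 0, constant).
With p_i = (n_i/n_T)P, Kp = p_D^2 / (p_B p_A).
Setting this equal to 0.0353 and taking the physical root (0 < X < 1) gives X = 0.143.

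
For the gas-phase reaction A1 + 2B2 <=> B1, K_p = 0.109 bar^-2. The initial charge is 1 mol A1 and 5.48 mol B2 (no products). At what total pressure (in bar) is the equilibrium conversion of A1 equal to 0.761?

Take 1 mol A1 as basis and let X be its fractional conversion, so ξ = X.
Species balance: n_A1 = 1 − X; n_B2 = 5.48 − 2X; n_B1 = X.
Summing: n_T = 6.48 − 2X.
K_p = p_B1 / (p_A1 p_B2^2) with p_i = (n_i/n_T)·P.
At X = 0.761: the mole-fraction product g(X) = Π y_i^ν_i = 4.996. Since K_p = g(X)·P^{-2}, P = (g/K_p)^(1/2) = (4.996/0.109)^(1/2) = 6.77 bar.

P = 6.77 bar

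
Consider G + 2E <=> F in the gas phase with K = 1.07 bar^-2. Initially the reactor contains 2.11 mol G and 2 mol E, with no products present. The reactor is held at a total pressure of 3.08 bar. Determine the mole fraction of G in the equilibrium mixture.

y_G = 0.520

Let X = conversion of E (basis 2 mol E); extent of reaction ξ = X.
Moles: n_G = 2.11 − X; n_E = 2 − 2X; n_F = X.
n_T = Σnᵢ = 4.11 − 2X.
y_i = n_i/n_T, p_i = y_i·P. K = p_F / (p_G p_E^2).
This yields a degree-3 equation in X; solving on (0,1), X = 0.700.
Then n_G = 1.41, n_T = 2.71, so y_G = 0.520.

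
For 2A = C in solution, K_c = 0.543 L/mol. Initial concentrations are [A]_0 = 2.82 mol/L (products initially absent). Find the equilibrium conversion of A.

X = 0.569

Let X = conversion of A; extent ξ = 2.82X/2 mol/L.
Concentrations: [A] = 2.82 − 2.82X; [C] = 1.41X.
K_c = [C] / ([A]^2).
Solving K_c = 0.543 for X ∈ (0,1): X = 0.569.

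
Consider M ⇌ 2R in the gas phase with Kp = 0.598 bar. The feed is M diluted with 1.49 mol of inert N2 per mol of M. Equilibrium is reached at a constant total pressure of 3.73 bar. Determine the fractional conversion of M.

Basis: 1 mol M initially; let X = conversion of M. Extent ξ = X.
Moles: n_M = 1 − X; n_R = 2X; n_I = 1.49 (inert).
Total moles n_T = 2.49 + X.
Mole fractions y_i = n_i/n_T; Kp = p_R^2 / (p_M) with p_i = y_i·P.
Equating to 0.598 bar and solving on 0 < X < 1: X = 0.282.

X = 0.282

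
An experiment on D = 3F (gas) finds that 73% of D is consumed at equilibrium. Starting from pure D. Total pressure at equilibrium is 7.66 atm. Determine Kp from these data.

Take 1 mol D as basis and let X be its fractional conversion, so ξ = X.
Mole table: n_D = 1 − X; n_F = 3X.
Summing: n_T = 1 + 2X.
At X = 0.73: n_D = 0.27, n_F = 2.19, n_T = 2.46.
p_i = (n_i/n_T)·P. Kp = p_F^3 / (p_D) = 377 atm^2.

Kp = 377 atm^2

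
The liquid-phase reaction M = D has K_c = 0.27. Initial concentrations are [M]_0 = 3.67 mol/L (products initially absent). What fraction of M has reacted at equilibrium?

Let X = conversion of M; extent ξ = 3.67·X mol/L.
Concentrations: [M] = 3.67 − 3.67X; [D] = 3.67X.
K_c = [D] / ([M]).
This equals 0.27 at X = 0.213 (the root in 0 < X < 1).

X = 0.213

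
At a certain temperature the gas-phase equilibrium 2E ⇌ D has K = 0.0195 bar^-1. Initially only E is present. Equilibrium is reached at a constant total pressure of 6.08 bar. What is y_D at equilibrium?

y_D = 0.097

Basis: 1 mol E initially; let X = conversion of E. Extent ξ = 0.5X.
Species balance: n_E = 1 − X; n_D = 0.5X.
n_T = Σnᵢ = 1 − 0.5X.
y_i = n_i/n_T, p_i = y_i·P. K = p_D / (p_E^2).
Equating to 0.0195 bar^-1 and solving on 0 < X < 1: X = 0.176.
Then n_D = 0.0882, n_T = 0.912, so y_D = 0.097.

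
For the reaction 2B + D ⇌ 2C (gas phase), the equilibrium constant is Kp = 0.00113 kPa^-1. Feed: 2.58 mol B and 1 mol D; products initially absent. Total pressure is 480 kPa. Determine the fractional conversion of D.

Let X = conversion of D (basis 1 mol D); extent of reaction ξ = X.
Mole table: n_B = 2.58 − 2X; n_D = 1 − X; n_C = 2X.
Summing: n_T = 3.58 − X.
Mole fractions y_i = n_i/n_T; Kp = p_C^2 / (p_B^2 p_D) with p_i = y_i·P.
Setting this equal to 0.00113 kPa^-1 and taking the physical root (0 < X < 1) gives X = 0.324.

X = 0.324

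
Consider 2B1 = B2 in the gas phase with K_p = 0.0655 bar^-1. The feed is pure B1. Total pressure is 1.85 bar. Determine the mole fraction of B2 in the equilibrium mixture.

Basis: 1 mol B1 initially; let X = conversion of B1. Extent ξ = 0.5X.
Mole table: n_B1 = 1 − X; n_B2 = 0.5X.
n_T = Σnᵢ = 1 − 0.5X.
With p_i = (n_i/n_T)P, K_p = p_B2 / (p_B1^2).
Setting this equal to 0.0655 bar^-1 and taking the physical root (0 < X < 1) gives X = 0.179.
Then n_B2 = 0.0897, n_T = 0.91, so y_B2 = 0.098.

y_B2 = 0.098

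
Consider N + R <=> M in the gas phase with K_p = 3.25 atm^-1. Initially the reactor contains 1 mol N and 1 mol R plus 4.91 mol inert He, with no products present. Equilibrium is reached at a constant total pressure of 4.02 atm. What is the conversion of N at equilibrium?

X = 0.503

Basis: 1 mol N initially; let X = conversion of N. Extent ξ = X.
Species balance: n_N = 1 − X; n_R = 1 − X; n_M = X; n_I = 4.91 (inert).
Summing: n_T = 6.91 − X.
Mole fractions y_i = n_i/n_T; K_p = p_M / (p_N p_R) with p_i = y_i·P.
Setting this equal to 3.25 atm^-1 and taking the physical root (0 < X < 1) gives X = 0.503.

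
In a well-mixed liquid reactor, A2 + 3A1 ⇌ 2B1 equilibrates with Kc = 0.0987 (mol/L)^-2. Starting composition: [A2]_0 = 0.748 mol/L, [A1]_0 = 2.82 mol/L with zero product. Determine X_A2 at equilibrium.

X = 0.387

Let X = conversion of A2; extent ξ = 0.748·X mol/L.
Concentrations: [A2] = 0.748 − 0.748X; [A1] = 2.82 − 2.24X; [B1] = 1.5X.
Kc = [B1]^2 / ([A2] [A1]^3).
Equating to 0.0987 (mol/L)^-2: the physical root is X = 0.387.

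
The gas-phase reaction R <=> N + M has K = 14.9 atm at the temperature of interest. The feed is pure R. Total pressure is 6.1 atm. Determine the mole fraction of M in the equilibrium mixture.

Take 1 mol R as basis and let X be its fractional conversion, so ξ = X.
Moles: n_R = 1 − X; n_N = X; n_M = X.
n_T = Σnᵢ = 1 + X.
With p_i = (n_i/n_T)P, K = p_N p_M / (p_R).
Substituting and setting equal to 14.9 atm gives a polynomial in X; the root in (0,1) is X = 0.842.
Then n_M = 0.842, n_T = 1.84, so y_M = 0.457.

y_M = 0.457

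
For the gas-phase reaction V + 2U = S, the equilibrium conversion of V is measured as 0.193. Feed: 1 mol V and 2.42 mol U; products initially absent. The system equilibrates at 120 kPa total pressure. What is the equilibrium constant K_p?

K_p = 3.7e-05 kPa^-2

Let X = conversion of V (basis 1 mol V); extent of reaction ξ = X.
At extent ξ: n_V = 1 − X; n_U = 2.42 − 2X; n_S = X.
Summing: n_T = 3.42 − 2X.
At X = 0.193: n_V = 0.807, n_U = 2.03, n_S = 0.193, n_T = 3.03.
p_i = (n_i/n_T)·P. K_p = p_S / (p_V p_U^2) = 3.7e-05 kPa^-2.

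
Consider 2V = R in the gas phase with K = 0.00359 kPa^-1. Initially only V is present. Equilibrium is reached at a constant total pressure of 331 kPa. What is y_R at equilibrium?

Take 1 mol V as basis and let X be its fractional conversion, so ξ = 0.5X.
At extent ξ: n_V = 1 − X; n_R = 0.5X.
Summing: n_T = 1 − 0.5X.
y_i = n_i/n_T, p_i = y_i·P. K = p_R / (p_V^2).
This yields a degree-2 equation in X; solving on (0,1), X = 0.583.
Then n_R = 0.292, n_T = 0.708, so y_R = 0.412.

y_R = 0.412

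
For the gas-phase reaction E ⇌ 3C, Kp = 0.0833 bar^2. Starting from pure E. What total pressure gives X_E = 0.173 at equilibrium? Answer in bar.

Take 1 mol E as basis and let X be its fractional conversion, so ξ = X.
At extent ξ: n_E = 1 − X; n_C = 3X.
Summing: n_T = 1 + 2X.
Kp = p_C^3 / (p_E) with p_i = (n_i/n_T)·P.
At X = 0.173: the mole-fraction product g(X) = Π y_i^ν_i = 0.09331. Since Kp = g(X)·P^{2}, P = (Kp/g)^(1/2) = (0.0833/0.09331)^(1/2) = 0.945 bar.

P = 0.945 bar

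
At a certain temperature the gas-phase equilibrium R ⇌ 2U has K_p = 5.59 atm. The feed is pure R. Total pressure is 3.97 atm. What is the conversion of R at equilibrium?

X = 0.510

Let X = conversion of R (basis 1 mol R); extent of reaction ξ = X.
Moles: n_R = 1 − X; n_U = 2X.
n_T = Σnᵢ = 1 + X.
With p_i = (n_i/n_T)P, K_p = p_U^2 / (p_R).
Equating to 5.59 atm and solving on 0 < X < 1: X = 0.510.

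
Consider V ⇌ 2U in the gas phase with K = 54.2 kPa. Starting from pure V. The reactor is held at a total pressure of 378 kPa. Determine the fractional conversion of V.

Take 1 mol V as basis and let X be its fractional conversion, so ξ = X.
Mole table: n_V = 1 − X; n_U = 2X.
Total moles n_T = 1 + X.
With p_i = (n_i/n_T)P, K = p_U^2 / (p_V).
Setting this equal to 54.2 kPa and taking the physical root (0 < X < 1) gives X = 0.186.

X = 0.186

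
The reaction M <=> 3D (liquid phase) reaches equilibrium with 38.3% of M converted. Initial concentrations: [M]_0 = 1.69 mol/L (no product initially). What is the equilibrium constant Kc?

Let X = conversion of M.
Concentrations: [M] = 1.69 − 1.69X; [D] = 5.07X.
At X = 0.383: [M] = 1.04, [D] = 1.94.
Kc = [D]^3 / ([M]) = 7.02 (mol/L)^2.

Kc = 7.02 (mol/L)^2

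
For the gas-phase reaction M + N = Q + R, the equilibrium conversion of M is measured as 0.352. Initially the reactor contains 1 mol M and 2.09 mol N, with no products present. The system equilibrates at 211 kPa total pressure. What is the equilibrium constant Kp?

Basis: 1 mol M initially; let X = conversion of M. Extent ξ = X.
Mole table: n_M = 1 − X; n_N = 2.09 − X; n_Q = X; n_R = X.
Total moles n_T = 3.09 (Δν = 0, constant).
At X = 0.352: n_M = 0.648, n_N = 1.74, n_Q = 0.352, n_R = 0.352, n_T = 3.09.
p_i = (n_i/n_T)·P. Kp = p_Q p_R / (p_M p_N) = 0.11.

Kp = 0.11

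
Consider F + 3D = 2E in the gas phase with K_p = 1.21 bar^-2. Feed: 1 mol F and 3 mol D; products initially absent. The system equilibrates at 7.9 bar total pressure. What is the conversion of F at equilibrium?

Let X = conversion of F (basis 1 mol F); extent of reaction ξ = X.
Mole table: n_F = 1 − X; n_D = 3 − 3X; n_E = 2X.
n_T = Σnᵢ = 4 − 2X.
With p_i = (n_i/n_T)P, K_p = p_E^2 / (p_F p_D^3).
Equating to 1.21 bar^-2 and solving on 0 < X < 1: X = 0.715.

X = 0.715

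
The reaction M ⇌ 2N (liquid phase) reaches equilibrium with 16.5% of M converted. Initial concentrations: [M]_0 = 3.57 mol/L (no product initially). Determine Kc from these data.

Kc = 0.466 mol/L

Let X = conversion of M.
Concentrations: [M] = 3.57 − 3.57X; [N] = 7.14X.
At X = 0.165: [M] = 2.98, [N] = 1.18.
Kc = [N]^2 / ([M]) = 0.466 mol/L.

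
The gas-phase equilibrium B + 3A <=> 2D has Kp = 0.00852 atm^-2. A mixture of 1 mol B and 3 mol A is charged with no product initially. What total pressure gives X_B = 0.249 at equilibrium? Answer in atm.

Take 1 mol B as basis and let X be its fractional conversion, so ξ = X.
Mole table: n_B = 1 − X; n_A = 3 − 3X; n_D = 2X.
Total moles n_T = 4 − 2X.
Kp = p_D^2 / (p_B p_A^3) with p_i = (n_i/n_T)·P.
At X = 0.249: the mole-fraction product g(X) = Π y_i^ν_i = 0.3541. Since Kp = g(X)·P^{-2}, P = (g/Kp)^(1/2) = (0.3541/0.00852)^(1/2) = 6.45 atm.

P = 6.45 atm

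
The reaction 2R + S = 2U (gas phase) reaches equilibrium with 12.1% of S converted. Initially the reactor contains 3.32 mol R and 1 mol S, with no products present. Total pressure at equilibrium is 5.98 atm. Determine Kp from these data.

Kp = 0.00494 atm^-1

Basis: 1 mol S initially; let X = conversion of S. Extent ξ = X.
Species balance: n_R = 3.32 − 2X; n_S = 1 − X; n_U = 2X.
n_T = Σnᵢ = 4.32 − X.
At X = 0.121: n_R = 3.08, n_S = 0.879, n_U = 0.242, n_T = 4.2.
p_i = (n_i/n_T)·P. Kp = p_U^2 / (p_R^2 p_S) = 0.00494 atm^-1.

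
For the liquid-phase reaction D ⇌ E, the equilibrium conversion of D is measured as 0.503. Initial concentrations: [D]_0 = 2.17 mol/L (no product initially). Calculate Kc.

Kc = 1.01

Let X = conversion of D.
Concentrations: [D] = 2.17 − 2.17X; [E] = 2.17X.
At X = 0.503: [D] = 1.08, [E] = 1.09.
Kc = [E] / ([D]) = 1.01.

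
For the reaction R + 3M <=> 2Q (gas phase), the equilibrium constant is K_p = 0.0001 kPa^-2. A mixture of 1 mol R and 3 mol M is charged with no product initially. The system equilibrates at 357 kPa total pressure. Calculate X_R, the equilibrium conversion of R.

X = 0.579

Let X = conversion of R (basis 1 mol R); extent of reaction ξ = X.
At extent ξ: n_R = 1 − X; n_M = 3 − 3X; n_Q = 2X.
Summing: n_T = 4 − 2X.
y_i = n_i/n_T, p_i = y_i·P. K_p = p_Q^2 / (p_R p_M^3).
This yields a degree-4 equation in X; solving on (0,1), X = 0.579.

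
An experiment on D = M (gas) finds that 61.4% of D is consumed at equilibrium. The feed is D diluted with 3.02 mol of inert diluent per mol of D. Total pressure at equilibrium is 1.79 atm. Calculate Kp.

Kp = 1.59

Basis: 1 mol D initially; let X = conversion of D. Extent ξ = X.
Moles: n_D = 1 − X; n_M = X; n_I = 3.02 (inert).
n_T stays at 4.02 (no change in mole number).
At X = 0.614: n_D = 0.386, n_M = 0.614, n_T = 4.02.
p_i = (n_i/n_T)·P. Kp = p_M / (p_D) = 1.59.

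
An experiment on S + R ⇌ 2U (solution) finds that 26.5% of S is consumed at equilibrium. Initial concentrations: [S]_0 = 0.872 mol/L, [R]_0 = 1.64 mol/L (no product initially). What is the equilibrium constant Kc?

Kc = 0.237

Let X = conversion of S.
Concentrations: [S] = 0.872 − 0.872X; [R] = 1.64 − 0.872X; [U] = 1.74X.
At X = 0.265: [S] = 0.641, [R] = 1.41, [U] = 0.462.
Kc = [U]^2 / ([S] [R]) = 0.237.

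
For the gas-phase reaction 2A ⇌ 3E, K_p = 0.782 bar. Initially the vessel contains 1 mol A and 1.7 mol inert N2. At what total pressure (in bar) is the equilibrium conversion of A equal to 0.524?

Let X = conversion of A (basis 1 mol A); extent of reaction ξ = 0.5X.
Moles: n_A = 1 − X; n_E = 1.5X; n_I = 1.7 (inert).
n_T = Σnᵢ = 2.7 + 0.5X.
K_p = p_E^3 / (p_A^2) with p_i = (n_i/n_T)·P.
At X = 0.524: the mole-fraction product g(X) = Π y_i^ν_i = 0.7236. Since K_p = g(X)·P^{1}, P = (K_p/g)^(1/1) = (0.782/0.7236)^(1/1) = 1.08 bar.

P = 1.08 bar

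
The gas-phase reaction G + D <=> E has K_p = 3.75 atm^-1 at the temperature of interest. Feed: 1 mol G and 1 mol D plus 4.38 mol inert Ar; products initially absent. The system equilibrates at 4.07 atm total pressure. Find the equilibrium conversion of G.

X = 0.544

Basis: 1 mol G initially; let X = conversion of G. Extent ξ = X.
Mole table: n_G = 1 − X; n_D = 1 − X; n_E = X; n_I = 4.38 (inert).
Summing: n_T = 6.38 − X.
With p_i = (n_i/n_T)P, K_p = p_E / (p_G p_D).
Equating to 3.75 atm^-1 and solving on 0 < X < 1: X = 0.544.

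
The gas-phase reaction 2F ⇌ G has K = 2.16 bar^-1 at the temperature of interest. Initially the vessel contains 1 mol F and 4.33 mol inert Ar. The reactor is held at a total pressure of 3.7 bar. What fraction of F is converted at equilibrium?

Let X = conversion of F (basis 1 mol F); extent of reaction ξ = 0.5X.
Mole table: n_F = 1 − X; n_G = 0.5X; n_I = 4.33 (inert).
Summing: n_T = 5.33 − 0.5X.
Mole fractions y_i = n_i/n_T; K = p_G / (p_F^2) with p_i = y_i·P.
Equating to 2.16 bar^-1 and solving on 0 < X < 1: X = 0.574.

X = 0.574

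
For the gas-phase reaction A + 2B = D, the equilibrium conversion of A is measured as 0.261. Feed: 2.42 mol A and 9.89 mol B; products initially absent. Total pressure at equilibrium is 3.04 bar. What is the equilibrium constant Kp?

Take 2.42 mol A as basis and let X be its fractional conversion, so ξ = 2.42X.
At extent ξ: n_A = 2.42 − 2.42X; n_B = 9.89 − 4.84X; n_D = 2.42X.
Summing: n_T = 12.3 − 4.84X.
At X = 0.261: n_A = 1.79, n_B = 8.63, n_D = 0.632, n_T = 11.
p_i = (n_i/n_T)·P. Kp = p_D / (p_A p_B^2) = 0.0627 bar^-2.

Kp = 0.0627 bar^-2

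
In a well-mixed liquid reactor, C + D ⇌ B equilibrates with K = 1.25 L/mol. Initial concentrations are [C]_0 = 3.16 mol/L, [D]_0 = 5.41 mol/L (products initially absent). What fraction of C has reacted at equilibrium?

Let X = conversion of C; extent ξ = 3.16·X mol/L.
Concentrations: [C] = 3.16 − 3.16X; [D] = 5.41 − 3.16X; [B] = 3.16X.
K = [B] / ([C] [D]).
This equals 1.25 at X = 0.785 (the root in 0 < X < 1).

X = 0.785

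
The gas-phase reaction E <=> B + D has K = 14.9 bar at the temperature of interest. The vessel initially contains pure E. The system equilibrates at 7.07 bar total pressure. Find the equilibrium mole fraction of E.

y_E = 0.097

Take 1 mol E as basis and let X be its fractional conversion, so ξ = X.
Moles: n_E = 1 − X; n_B = X; n_D = X.
Summing: n_T = 1 + X.
Mole fractions y_i = n_i/n_T; K = p_B p_D / (p_E) with p_i = y_i·P.
Equating to 14.9 bar and solving on 0 < X < 1: X = 0.824.
Then n_E = 0.176, n_T = 1.82, so y_E = 0.097.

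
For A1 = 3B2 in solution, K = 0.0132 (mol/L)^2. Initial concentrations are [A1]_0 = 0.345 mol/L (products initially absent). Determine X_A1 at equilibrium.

Let X = conversion of A1; extent ξ = 0.345·X mol/L.
Concentrations: [A1] = 0.345 − 0.345X; [B2] = 1.03X.
K = [B2]^3 / ([A1]).
Solving K = 0.0132 for X ∈ (0,1): X = 0.152.

X = 0.152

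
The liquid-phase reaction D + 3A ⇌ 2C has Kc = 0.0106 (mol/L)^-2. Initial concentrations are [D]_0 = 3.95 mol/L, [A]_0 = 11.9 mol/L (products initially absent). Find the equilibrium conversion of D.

Let X = conversion of D; extent ξ = 3.95·X mol/L.
Concentrations: [D] = 3.95 − 3.95X; [A] = 11.9 − 11.9X; [C] = 7.9X.
Kc = [C]^2 / ([D] [A]^3).
Setting equal to 0.0106 and solving for X on (0,1) gives X = 0.393.

X = 0.393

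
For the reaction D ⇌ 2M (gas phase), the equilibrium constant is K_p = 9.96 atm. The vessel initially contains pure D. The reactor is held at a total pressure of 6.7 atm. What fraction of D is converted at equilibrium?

X = 0.521

Take 1 mol D as basis and let X be its fractional conversion, so ξ = X.
Species balance: n_D = 1 − X; n_M = 2X.
Summing: n_T = 1 + X.
With p_i = (n_i/n_T)P, K_p = p_M^2 / (p_D).
Equating to 9.96 atm and solving on 0 < X < 1: X = 0.521.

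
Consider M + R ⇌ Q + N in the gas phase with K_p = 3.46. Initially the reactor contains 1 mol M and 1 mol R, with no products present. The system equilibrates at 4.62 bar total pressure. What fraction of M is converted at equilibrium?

X = 0.650

Let X = conversion of M (basis 1 mol M); extent of reaction ξ = X.
At extent ξ: n_M = 1 − X; n_R = 1 − X; n_Q = X; n_N = X.
Since Δν = 0, n_T = 2 throughout.
Mole fractions y_i = n_i/n_T; K_p = p_Q p_N / (p_M p_R) with p_i = y_i·P.
Setting this equal to 3.46 and taking the physical root (0 < X < 1) gives X = 0.650.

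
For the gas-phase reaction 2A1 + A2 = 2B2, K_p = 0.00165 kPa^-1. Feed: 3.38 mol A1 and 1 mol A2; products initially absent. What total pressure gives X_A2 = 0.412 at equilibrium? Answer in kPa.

P = 425 kPa

Basis: 1 mol A2 initially; let X = conversion of A2. Extent ξ = X.
Mole table: n_A1 = 3.38 − 2X; n_A2 = 1 − X; n_B2 = 2X.
Summing: n_T = 4.38 − X.
K_p = p_B2^2 / (p_A1^2 p_A2) with p_i = (n_i/n_T)·P.
At X = 0.412: the mole-fraction product g(X) = Π y_i^ν_i = 0.7013. Since K_p = g(X)·P^{-1}, P = (g/K_p)^(1/1) = (0.7013/0.00165)^(1/1) = 425 kPa.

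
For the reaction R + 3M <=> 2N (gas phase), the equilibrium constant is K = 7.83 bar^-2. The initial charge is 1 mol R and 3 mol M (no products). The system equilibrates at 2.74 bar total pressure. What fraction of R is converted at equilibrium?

Take 1 mol R as basis and let X be its fractional conversion, so ξ = X.
Mole table: n_R = 1 − X; n_M = 3 − 3X; n_N = 2X.
n_T = Σnᵢ = 4 − 2X.
Mole fractions y_i = n_i/n_T; K = p_N^2 / (p_R p_M^3) with p_i = y_i·P.
This yields a degree-4 equation in X; solving on (0,1), X = 0.698.

X = 0.698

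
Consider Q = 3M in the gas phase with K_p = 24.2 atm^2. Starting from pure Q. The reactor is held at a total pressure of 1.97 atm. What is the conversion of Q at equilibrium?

Let X = conversion of Q (basis 1 mol Q); extent of reaction ξ = X.
Moles: n_Q = 1 − X; n_M = 3X.
Total moles n_T = 1 + 2X.
Mole fractions y_i = n_i/n_T; K_p = p_M^3 / (p_Q) with p_i = y_i·P.
Equating to 24.2 atm^2 and solving on 0 < X < 1: X = 0.725.

X = 0.725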